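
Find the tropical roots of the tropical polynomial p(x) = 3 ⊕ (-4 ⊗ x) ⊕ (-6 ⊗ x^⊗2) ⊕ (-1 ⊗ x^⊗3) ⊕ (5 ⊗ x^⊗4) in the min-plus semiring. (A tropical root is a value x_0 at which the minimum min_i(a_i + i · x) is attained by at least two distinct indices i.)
Roots: {-6, -5, 2, 7}

Each tropical root is a break point of the lower envelope of the lines y = a_i + i · x (there are 5 lines, with slopes 0, 1, ..., 4). Only the lines that attain the minimum somewhere contribute to roots; other lines are dominated. Here the surviving (envelope) indices are i = 4, i = 3, i = 2, i = 1, i = 0.
Intersections between consecutive envelope lines give the roots: for adjacent envelope indices i < j the intersection is x = (a_i − a_j) / (j − i). Reading off the sorted break points: {-6, -5, 2, 7}.
Verification: at each break x_0, at least two indices attain the minimum of min_i(a_i + i · x_0).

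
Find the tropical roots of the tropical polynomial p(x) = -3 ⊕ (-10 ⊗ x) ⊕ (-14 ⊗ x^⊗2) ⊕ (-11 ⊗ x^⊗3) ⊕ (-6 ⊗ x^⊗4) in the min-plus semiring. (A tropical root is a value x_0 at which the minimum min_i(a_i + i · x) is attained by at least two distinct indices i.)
Roots: {-5, -3, 4, 7}

Each tropical root is a break point of the lower envelope of the lines y = a_i + i · x (there are 5 lines, with slopes 0, 1, ..., 4). Only the lines that attain the minimum somewhere contribute to roots; other lines are dominated. Here the surviving (envelope) indices are i = 4, i = 3, i = 2, i = 1, i = 0.
Intersections between consecutive envelope lines give the roots: for adjacent envelope indices i < j the intersection is x = (a_i − a_j) / (j − i). Reading off the sorted break points: {-5, -3, 4, 7}.
Verification: at each break x_0, at least two indices attain the minimum of min_i(a_i + i · x_0).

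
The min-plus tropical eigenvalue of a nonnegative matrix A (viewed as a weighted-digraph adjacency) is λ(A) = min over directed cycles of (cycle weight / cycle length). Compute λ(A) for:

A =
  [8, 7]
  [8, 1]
λ(A) = 1

Enumerate directed cycles and compute their means (weight / length). Sample:
  cycle 0 → 0: weight = 8, length = 1, mean = 8/1 ≈ 8.000
  cycle 1 → 1: weight = 1, length = 1, mean = 1/1 ≈ 1.000
  cycle 0 → 1 → 0: weight = 15, length = 2, mean = 15/2 ≈ 7.500
  cycle 1 → 0 → 1: weight = 15, length = 2, mean = 15/2 ≈ 7.500
Minimum mean = 1.000, attained e.g. along the cycle 1 → 1 with weight 1 and length 1. So λ(A) = 1/1 = 1.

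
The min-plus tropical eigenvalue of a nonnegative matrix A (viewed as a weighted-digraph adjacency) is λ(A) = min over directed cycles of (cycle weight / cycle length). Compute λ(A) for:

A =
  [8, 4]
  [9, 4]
λ(A) = 4

Enumerate directed cycles and compute their means (weight / length). Sample:
  cycle 0 → 0: weight = 8, length = 1, mean = 8/1 ≈ 8.000
  cycle 1 → 1: weight = 4, length = 1, mean = 4/1 ≈ 4.000
  cycle 0 → 1 → 0: weight = 13, length = 2, mean = 13/2 ≈ 6.500
  cycle 1 → 0 → 1: weight = 13, length = 2, mean = 13/2 ≈ 6.500
Minimum mean = 4.000, attained e.g. along the cycle 1 → 1 with weight 4 and length 1. So λ(A) = 4/1 = 4.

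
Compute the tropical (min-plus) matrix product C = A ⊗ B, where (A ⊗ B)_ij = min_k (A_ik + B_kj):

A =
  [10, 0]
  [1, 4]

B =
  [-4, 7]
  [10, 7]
A ⊗ B =
  [6, 7]
  [-3, 8]

Apply the min-plus product entry-by-entry:
  C[0][0] = min over k of (A[0][0] + B[0][0] = 10 + -4 = 6, A[0][1] + B[1][0] = 0 + 10 = 10) = 6 (attained at k = 0)
  C[0][1] = min over k of (A[0][0] + B[0][1] = 10 + 7 = 17, A[0][1] + B[1][1] = 0 + 7 = 7) = 7 (attained at k = 1)
  C[1][0] = min over k of (A[1][0] + B[0][0] = 1 + -4 = -3, A[1][1] + B[1][0] = 4 + 10 = 14) = -3 (attained at k = 0)
  C[1][1] = min over k of (A[1][0] + B[0][1] = 1 + 7 = 8, A[1][1] + B[1][1] = 4 + 7 = 11) = 8 (attained at k = 0)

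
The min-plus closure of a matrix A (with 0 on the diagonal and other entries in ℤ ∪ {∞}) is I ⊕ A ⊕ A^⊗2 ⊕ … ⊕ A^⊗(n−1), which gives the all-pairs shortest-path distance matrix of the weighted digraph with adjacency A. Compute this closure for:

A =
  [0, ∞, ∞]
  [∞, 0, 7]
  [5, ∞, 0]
Closure =
  [0, ∞, ∞]
  [12, 0, 7]
  [5, ∞, 0]

This is the Floyd-Warshall all-pairs shortest-path computation. For each intermediate vertex k = 0, 1, …, 2, update dist[i][j] ← min(dist[i][j], dist[i][k] + dist[k][j]). The final matrix gives, for each (i, j), the minimum total weight of any directed path from i to j (possibly empty when i = j).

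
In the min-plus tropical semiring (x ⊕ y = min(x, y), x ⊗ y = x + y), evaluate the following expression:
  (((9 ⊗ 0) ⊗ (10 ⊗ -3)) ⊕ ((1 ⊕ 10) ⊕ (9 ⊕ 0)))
(((9 ⊗ 0) ⊗ (10 ⊗ -3)) ⊕ ((1 ⊕ 10) ⊕ (9 ⊕ 0))) = 0

Expand innermost to outermost. Recall ⊕ takes the minimum of its arguments and ⊗ takes their sum. Working out the expression (((9 ⊗ 0) ⊗ (10 ⊗ -3)) ⊕ ((1 ⊕ 10) ⊕ (9 ⊕ 0))) gives 0.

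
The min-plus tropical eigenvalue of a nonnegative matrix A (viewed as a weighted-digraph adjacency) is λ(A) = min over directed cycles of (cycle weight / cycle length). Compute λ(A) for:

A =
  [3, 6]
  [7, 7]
λ(A) = 3

Enumerate directed cycles and compute their means (weight / length). Sample:
  cycle 0 → 0: weight = 3, length = 1, mean = 3/1 ≈ 3.000
  cycle 1 → 1: weight = 7, length = 1, mean = 7/1 ≈ 7.000
  cycle 0 → 1 → 0: weight = 13, length = 2, mean = 13/2 ≈ 6.500
  cycle 1 → 0 → 1: weight = 13, length = 2, mean = 13/2 ≈ 6.500
Minimum mean = 3.000, attained e.g. along the cycle 0 → 0 with weight 3 and length 1. So λ(A) = 3/1 = 3.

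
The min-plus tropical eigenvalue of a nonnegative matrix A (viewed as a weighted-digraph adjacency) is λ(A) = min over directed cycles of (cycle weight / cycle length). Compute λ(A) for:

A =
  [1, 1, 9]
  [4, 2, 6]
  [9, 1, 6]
λ(A) = 1

Enumerate directed cycles and compute their means (weight / length). Sample:
  cycle 0 → 0: weight = 1, length = 1, mean = 1/1 ≈ 1.000
  cycle 1 → 1: weight = 2, length = 1, mean = 2/1 ≈ 2.000
  cycle 2 → 2: weight = 6, length = 1, mean = 6/1 ≈ 6.000
  cycle 0 → 1 → 0: weight = 5, length = 2, mean = 5/2 ≈ 2.500
  cycle 0 → 2 → 0: weight = 18, length = 2, mean = 18/2 ≈ 9.000
  cycle 1 → 0 → 1: weight = 5, length = 2, mean = 5/2 ≈ 2.500
Minimum mean = 1.000, attained e.g. along the cycle 0 → 0 with weight 1 and length 1. So λ(A) = 1/1 = 1.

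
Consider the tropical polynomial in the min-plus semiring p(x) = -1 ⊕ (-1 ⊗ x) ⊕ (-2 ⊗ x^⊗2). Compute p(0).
p(0) = -2

A tropical monomial a ⊗ x^⊗i evaluates to a + i · x. Evaluating each term at x = 0:
  Term 0 contributes -1 + 0 · 0 = -1
  Term 1 contributes -1 + 1 · 0 = -1
  Term 2 contributes -2 + 2 · 0 = -2
p(0) = ⊕ of these = min[-1, -1, -2] = -2.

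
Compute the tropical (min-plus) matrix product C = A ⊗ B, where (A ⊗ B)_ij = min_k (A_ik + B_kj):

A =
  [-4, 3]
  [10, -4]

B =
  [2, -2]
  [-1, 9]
A ⊗ B =
  [-2, -6]
  [-5, 5]

Apply the min-plus product entry-by-entry:
  C[0][0] = min over k of (A[0][0] + B[0][0] = -4 + 2 = -2, A[0][1] + B[1][0] = 3 + -1 = 2) = -2 (attained at k = 0)
  C[0][1] = min over k of (A[0][0] + B[0][1] = -4 + -2 = -6, A[0][1] + B[1][1] = 3 + 9 = 12) = -6 (attained at k = 0)
  C[1][0] = min over k of (A[1][0] + B[0][0] = 10 + 2 = 12, A[1][1] + B[1][0] = -4 + -1 = -5) = -5 (attained at k = 1)
  C[1][1] = min over k of (A[1][0] + B[0][1] = 10 + -2 = 8, A[1][1] + B[1][1] = -4 + 9 = 5) = 5 (attained at k = 1)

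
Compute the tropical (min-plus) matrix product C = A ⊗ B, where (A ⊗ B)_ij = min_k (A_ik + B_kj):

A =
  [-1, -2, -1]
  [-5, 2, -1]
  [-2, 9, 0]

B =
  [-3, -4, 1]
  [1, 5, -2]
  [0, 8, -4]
A ⊗ B =
  [-4, -5, -5]
  [-8, -9, -5]
  [-5, -6, -4]

Apply the min-plus product entry-by-entry:
  C[0][0] = min over k of (A[0][0] + B[0][0] = -1 + -3 = -4, A[0][1] + B[1][0] = -2 + 1 = -1, A[0][2] + B[2][0] = -1 + 0 = -1) = -4 (attained at k = 0)
  C[0][1] = min over k of (A[0][0] + B[0][1] = -1 + -4 = -5, A[0][1] + B[1][1] = -2 + 5 = 3, A[0][2] + B[2][1] = -1 + 8 = 7) = -5 (attained at k = 0)
  C[0][2] = min over k of (A[0][0] + B[0][2] = -1 + 1 = 0, A[0][1] + B[1][2] = -2 + -2 = -4, A[0][2] + B[2][2] = -1 + -4 = -5) = -5 (attained at k = 2)
  C[1][0] = min over k of (A[1][0] + B[0][0] = -5 + -3 = -8, A[1][1] + B[1][0] = 2 + 1 = 3, A[1][2] + B[2][0] = -1 + 0 = -1) = -8 (attained at k = 0)
  C[1][1] = min over k of (A[1][0] + B[0][1] = -5 + -4 = -9, A[1][1] + B[1][1] = 2 + 5 = 7, A[1][2] + B[2][1] = -1 + 8 = 7) = -9 (attained at k = 0)
  C[1][2] = min over k of (A[1][0] + B[0][2] = -5 + 1 = -4, A[1][1] + B[1][2] = 2 + -2 = 0, A[1][2] + B[2][2] = -1 + -4 = -5) = -5 (attained at k = 2)
  C[2][0] = min over k of (A[2][0] + B[0][0] = -2 + -3 = -5, A[2][1] + B[1][0] = 9 + 1 = 10, A[2][2] + B[2][0] = 0 + 0 = 0) = -5 (attained at k = 0)
  C[2][1] = min over k of (A[2][0] + B[0][1] = -2 + -4 = -6, A[2][1] + B[1][1] = 9 + 5 = 14, A[2][2] + B[2][1] = 0 + 8 = 8) = -6 (attained at k = 0)
  C[2][2] = min over k of (A[2][0] + B[0][2] = -2 + 1 = -1, A[2][1] + B[1][2] = 9 + -2 = 7, A[2][2] + B[2][2] = 0 + -4 = -4) = -4 (attained at k = 2)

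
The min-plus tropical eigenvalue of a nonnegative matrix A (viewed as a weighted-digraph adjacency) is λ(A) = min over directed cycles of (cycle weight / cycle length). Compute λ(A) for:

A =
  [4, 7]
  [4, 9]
λ(A) = 4

Enumerate directed cycles and compute their means (weight / length). Sample:
  cycle 0 → 0: weight = 4, length = 1, mean = 4/1 ≈ 4.000
  cycle 1 → 1: weight = 9, length = 1, mean = 9/1 ≈ 9.000
  cycle 0 → 1 → 0: weight = 11, length = 2, mean = 11/2 ≈ 5.500
  cycle 1 → 0 → 1: weight = 11, length = 2, mean = 11/2 ≈ 5.500
Minimum mean = 4.000, attained e.g. along the cycle 0 → 0 with weight 4 and length 1. So λ(A) = 4/1 = 4.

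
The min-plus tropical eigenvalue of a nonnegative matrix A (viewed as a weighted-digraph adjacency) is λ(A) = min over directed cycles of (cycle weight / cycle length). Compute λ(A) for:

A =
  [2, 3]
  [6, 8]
λ(A) = 2

Enumerate directed cycles and compute their means (weight / length). Sample:
  cycle 0 → 0: weight = 2, length = 1, mean = 2/1 ≈ 2.000
  cycle 1 → 1: weight = 8, length = 1, mean = 8/1 ≈ 8.000
  cycle 0 → 1 → 0: weight = 9, length = 2, mean = 9/2 ≈ 4.500
  cycle 1 → 0 → 1: weight = 9, length = 2, mean = 9/2 ≈ 4.500
Minimum mean = 2.000, attained e.g. along the cycle 0 → 0 with weight 2 and length 1. So λ(A) = 2/1 = 2.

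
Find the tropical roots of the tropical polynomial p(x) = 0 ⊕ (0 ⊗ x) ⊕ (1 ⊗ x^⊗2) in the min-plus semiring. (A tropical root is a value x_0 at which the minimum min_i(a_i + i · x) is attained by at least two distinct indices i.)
Roots: {-1, 0}

Each tropical root is a break point of the lower envelope of the lines y = a_i + i · x (there are 3 lines, with slopes 0, 1, ..., 2). Only the lines that attain the minimum somewhere contribute to roots; other lines are dominated. Here the surviving (envelope) indices are i = 2, i = 1, i = 0.
Intersections between consecutive envelope lines give the roots: for adjacent envelope indices i < j the intersection is x = (a_i − a_j) / (j − i). Reading off the sorted break points: {-1, 0}.
Verification: at each break x_0, at least two indices attain the minimum of min_i(a_i + i · x_0).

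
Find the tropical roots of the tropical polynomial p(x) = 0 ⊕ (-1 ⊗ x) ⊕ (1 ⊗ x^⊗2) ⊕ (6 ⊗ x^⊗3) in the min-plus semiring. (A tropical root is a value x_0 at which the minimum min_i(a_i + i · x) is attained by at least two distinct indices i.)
Roots: {-5, -2, 1}

Each tropical root is a break point of the lower envelope of the lines y = a_i + i · x (there are 4 lines, with slopes 0, 1, ..., 3). Only the lines that attain the minimum somewhere contribute to roots; other lines are dominated. Here the surviving (envelope) indices are i = 3, i = 2, i = 1, i = 0.
Intersections between consecutive envelope lines give the roots: for adjacent envelope indices i < j the intersection is x = (a_i − a_j) / (j − i). Reading off the sorted break points: {-5, -2, 1}.
Verification: at each break x_0, at least two indices attain the minimum of min_i(a_i + i · x_0).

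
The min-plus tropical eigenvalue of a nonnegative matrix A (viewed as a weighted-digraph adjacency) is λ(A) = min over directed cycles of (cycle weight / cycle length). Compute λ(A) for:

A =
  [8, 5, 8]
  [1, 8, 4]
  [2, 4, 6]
λ(A) = 3

Enumerate directed cycles and compute their means (weight / length). Sample:
  cycle 0 → 0: weight = 8, length = 1, mean = 8/1 ≈ 8.000
  cycle 1 → 1: weight = 8, length = 1, mean = 8/1 ≈ 8.000
  cycle 2 → 2: weight = 6, length = 1, mean = 6/1 ≈ 6.000
  cycle 0 → 1 → 0: weight = 6, length = 2, mean = 6/2 ≈ 3.000
  cycle 0 → 2 → 0: weight = 10, length = 2, mean = 10/2 ≈ 5.000
  cycle 1 → 0 → 1: weight = 6, length = 2, mean = 6/2 ≈ 3.000
Minimum mean = 3.000, attained e.g. along the cycle 0 → 1 → 0 with weight 6 and length 2. So λ(A) = 6/2 = 3.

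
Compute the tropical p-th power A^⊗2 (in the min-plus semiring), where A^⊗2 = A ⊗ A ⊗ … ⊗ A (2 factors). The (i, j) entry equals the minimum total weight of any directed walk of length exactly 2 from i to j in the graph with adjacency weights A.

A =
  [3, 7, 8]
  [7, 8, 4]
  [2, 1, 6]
A^⊗2 =
  [6, 9, 11]
  [6, 5, 10]
  [5, 7, 5]

Each entry (A^⊗2)_ij equals the minimum over all length-2 walks i = v_0 → v_1 → … → v_2 = j of Σ_t A[v_t][v_{t+1}]. For example, for (i, j) = (0, 2) we minimise over 3 possible intermediate vertex sequences; the minimum is 11, attained along the walk 0 → 0 → 2.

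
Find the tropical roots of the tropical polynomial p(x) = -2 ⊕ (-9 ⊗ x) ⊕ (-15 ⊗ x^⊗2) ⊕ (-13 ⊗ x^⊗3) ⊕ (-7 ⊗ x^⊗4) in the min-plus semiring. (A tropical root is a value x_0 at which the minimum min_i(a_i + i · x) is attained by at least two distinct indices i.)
Roots: {-6, -2, 6, 7}

Each tropical root is a break point of the lower envelope of the lines y = a_i + i · x (there are 5 lines, with slopes 0, 1, ..., 4). Only the lines that attain the minimum somewhere contribute to roots; other lines are dominated. Here the surviving (envelope) indices are i = 4, i = 3, i = 2, i = 1, i = 0.
Intersections between consecutive envelope lines give the roots: for adjacent envelope indices i < j the intersection is x = (a_i − a_j) / (j − i). Reading off the sorted break points: {-6, -2, 6, 7}.
Verification: at each break x_0, at least two indices attain the minimum of min_i(a_i + i · x_0).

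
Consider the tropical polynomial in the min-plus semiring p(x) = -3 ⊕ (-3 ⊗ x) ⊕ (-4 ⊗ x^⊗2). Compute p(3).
p(3) = -3

A tropical monomial a ⊗ x^⊗i evaluates to a + i · x. Evaluating each term at x = 3:
  Term 0 contributes -3 + 0 · 3 = -3
  Term 1 contributes -3 + 1 · 3 = 0
  Term 2 contributes -4 + 2 · 3 = 2
p(3) = ⊕ of these = min[-3, 0, 2] = -3.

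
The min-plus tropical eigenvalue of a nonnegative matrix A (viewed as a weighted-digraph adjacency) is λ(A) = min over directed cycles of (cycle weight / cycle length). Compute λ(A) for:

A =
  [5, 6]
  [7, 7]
λ(A) = 5

Enumerate directed cycles and compute their means (weight / length). Sample:
  cycle 0 → 0: weight = 5, length = 1, mean = 5/1 ≈ 5.000
  cycle 1 → 1: weight = 7, length = 1, mean = 7/1 ≈ 7.000
  cycle 0 → 1 → 0: weight = 13, length = 2, mean = 13/2 ≈ 6.500
  cycle 1 → 0 → 1: weight = 13, length = 2, mean = 13/2 ≈ 6.500
Minimum mean = 5.000, attained e.g. along the cycle 0 → 0 with weight 5 and length 1. So λ(A) = 5/1 = 5.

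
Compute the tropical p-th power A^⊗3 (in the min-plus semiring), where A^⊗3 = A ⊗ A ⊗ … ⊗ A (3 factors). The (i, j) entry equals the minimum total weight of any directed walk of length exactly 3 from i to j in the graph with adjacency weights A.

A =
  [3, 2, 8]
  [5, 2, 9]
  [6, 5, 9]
A^⊗3 =
  [9, 6, 13]
  [9, 6, 13]
  [12, 9, 16]

Each entry (A^⊗3)_ij equals the minimum over all length-3 walks i = v_0 → v_1 → … → v_3 = j of Σ_t A[v_t][v_{t+1}]. For example, for (i, j) = (0, 2) we minimise over 9 possible intermediate vertex sequences; the minimum is 13, attained along the walk 0 → 1 → 1 → 2.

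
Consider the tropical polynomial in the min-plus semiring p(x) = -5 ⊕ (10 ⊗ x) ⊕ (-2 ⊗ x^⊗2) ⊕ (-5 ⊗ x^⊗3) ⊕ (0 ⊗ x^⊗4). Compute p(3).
p(3) = -5

A tropical monomial a ⊗ x^⊗i evaluates to a + i · x. Evaluating each term at x = 3:
  Term 0 contributes -5 + 0 · 3 = -5
  Term 1 contributes 10 + 1 · 3 = 13
  Term 2 contributes -2 + 2 · 3 = 4
  Term 3 contributes -5 + 3 · 3 = 4
  Term 4 contributes 0 + 4 · 3 = 12
p(3) = ⊕ of these = min[-5, 13, 4, 4, 12] = -5.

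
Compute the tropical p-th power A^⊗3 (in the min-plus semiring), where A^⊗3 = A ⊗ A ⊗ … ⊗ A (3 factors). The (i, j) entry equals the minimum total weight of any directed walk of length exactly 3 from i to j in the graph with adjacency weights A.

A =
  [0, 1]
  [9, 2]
A^⊗3 =
  [0, 1]
  [9, 6]

Each entry (A^⊗3)_ij equals the minimum over all length-3 walks i = v_0 → v_1 → … → v_3 = j of Σ_t A[v_t][v_{t+1}]. For example, for (i, j) = (0, 1) we minimise over 4 possible intermediate vertex sequences; the minimum is 1, attained along the walk 0 → 0 → 0 → 1.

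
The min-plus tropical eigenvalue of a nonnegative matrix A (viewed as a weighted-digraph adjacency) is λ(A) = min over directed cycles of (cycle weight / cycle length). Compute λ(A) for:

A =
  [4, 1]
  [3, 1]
λ(A) = 1

Enumerate directed cycles and compute their means (weight / length). Sample:
  cycle 0 → 0: weight = 4, length = 1, mean = 4/1 ≈ 4.000
  cycle 1 → 1: weight = 1, length = 1, mean = 1/1 ≈ 1.000
  cycle 0 → 1 → 0: weight = 4, length = 2, mean = 4/2 ≈ 2.000
  cycle 1 → 0 → 1: weight = 4, length = 2, mean = 4/2 ≈ 2.000
Minimum mean = 1.000, attained e.g. along the cycle 1 → 1 with weight 1 and length 1. So λ(A) = 1/1 = 1.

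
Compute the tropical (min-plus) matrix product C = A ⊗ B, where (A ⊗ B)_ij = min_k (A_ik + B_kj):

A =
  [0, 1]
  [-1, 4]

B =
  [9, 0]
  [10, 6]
A ⊗ B =
  [9, 0]
  [8, -1]

Apply the min-plus product entry-by-entry:
  C[0][0] = min over k of (A[0][0] + B[0][0] = 0 + 9 = 9, A[0][1] + B[1][0] = 1 + 10 = 11) = 9 (attained at k = 0)
  C[0][1] = min over k of (A[0][0] + B[0][1] = 0 + 0 = 0, A[0][1] + B[1][1] = 1 + 6 = 7) = 0 (attained at k = 0)
  C[1][0] = min over k of (A[1][0] + B[0][0] = -1 + 9 = 8, A[1][1] + B[1][0] = 4 + 10 = 14) = 8 (attained at k = 0)
  C[1][1] = min over k of (A[1][0] + B[0][1] = -1 + 0 = -1, A[1][1] + B[1][1] = 4 + 6 = 10) = -1 (attained at k = 0)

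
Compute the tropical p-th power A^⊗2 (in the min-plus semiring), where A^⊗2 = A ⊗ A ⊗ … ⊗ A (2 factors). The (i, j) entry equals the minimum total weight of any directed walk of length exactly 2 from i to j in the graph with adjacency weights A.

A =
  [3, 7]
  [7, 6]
A^⊗2 =
  [6, 10]
  [10, 12]

Each entry (A^⊗2)_ij equals the minimum over all length-2 walks i = v_0 → v_1 → … → v_2 = j of Σ_t A[v_t][v_{t+1}]. For example, for (i, j) = (0, 1) we minimise over 2 possible intermediate vertex sequences; the minimum is 10, attained along the walk 0 → 0 → 1.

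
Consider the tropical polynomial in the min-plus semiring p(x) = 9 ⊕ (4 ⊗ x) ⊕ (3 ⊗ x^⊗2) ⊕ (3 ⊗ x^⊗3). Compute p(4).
p(4) = 8

A tropical monomial a ⊗ x^⊗i evaluates to a + i · x. Evaluating each term at x = 4:
  Term 0 contributes 9 + 0 · 4 = 9
  Term 1 contributes 4 + 1 · 4 = 8
  Term 2 contributes 3 + 2 · 4 = 11
  Term 3 contributes 3 + 3 · 4 = 15
p(4) = ⊕ of these = min[9, 8, 11, 15] = 8.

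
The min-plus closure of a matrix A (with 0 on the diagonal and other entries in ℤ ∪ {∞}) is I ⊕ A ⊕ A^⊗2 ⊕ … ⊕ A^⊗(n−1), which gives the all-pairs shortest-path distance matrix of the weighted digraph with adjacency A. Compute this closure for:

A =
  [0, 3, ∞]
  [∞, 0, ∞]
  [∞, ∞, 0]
Closure =
  [0, 3, ∞]
  [∞, 0, ∞]
  [∞, ∞, 0]

This is the Floyd-Warshall all-pairs shortest-path computation. For each intermediate vertex k = 0, 1, …, 2, update dist[i][j] ← min(dist[i][j], dist[i][k] + dist[k][j]). The final matrix gives, for each (i, j), the minimum total weight of any directed path from i to j (possibly empty when i = j).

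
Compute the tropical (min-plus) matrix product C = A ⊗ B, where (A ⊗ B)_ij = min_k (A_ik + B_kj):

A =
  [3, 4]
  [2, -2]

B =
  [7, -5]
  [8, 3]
A ⊗ B =
  [10, -2]
  [6, -3]

Apply the min-plus product entry-by-entry:
  C[0][0] = min over k of (A[0][0] + B[0][0] = 3 + 7 = 10, A[0][1] + B[1][0] = 4 + 8 = 12) = 10 (attained at k = 0)
  C[0][1] = min over k of (A[0][0] + B[0][1] = 3 + -5 = -2, A[0][1] + B[1][1] = 4 + 3 = 7) = -2 (attained at k = 0)
  C[1][0] = min over k of (A[1][0] + B[0][0] = 2 + 7 = 9, A[1][1] + B[1][0] = -2 + 8 = 6) = 6 (attained at k = 1)
  C[1][1] = min over k of (A[1][0] + B[0][1] = 2 + -5 = -3, A[1][1] + B[1][1] = -2 + 3 = 1) = -3 (attained at k = 0)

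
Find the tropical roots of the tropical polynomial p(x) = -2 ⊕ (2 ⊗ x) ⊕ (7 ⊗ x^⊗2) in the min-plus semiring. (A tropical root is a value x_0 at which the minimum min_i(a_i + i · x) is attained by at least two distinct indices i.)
Roots: {-5, -4}

Each tropical root is a break point of the lower envelope of the lines y = a_i + i · x (there are 3 lines, with slopes 0, 1, ..., 2). Only the lines that attain the minimum somewhere contribute to roots; other lines are dominated. Here the surviving (envelope) indices are i = 2, i = 1, i = 0.
Intersections between consecutive envelope lines give the roots: for adjacent envelope indices i < j the intersection is x = (a_i − a_j) / (j − i). Reading off the sorted break points: {-5, -4}.
Verification: at each break x_0, at least two indices attain the minimum of min_i(a_i + i · x_0).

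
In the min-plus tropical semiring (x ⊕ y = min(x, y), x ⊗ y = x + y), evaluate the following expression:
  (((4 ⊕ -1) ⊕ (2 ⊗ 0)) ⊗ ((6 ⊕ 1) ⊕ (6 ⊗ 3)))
(((4 ⊕ -1) ⊕ (2 ⊗ 0)) ⊗ ((6 ⊕ 1) ⊕ (6 ⊗ 3))) = 0

Expand innermost to outermost. Recall ⊕ takes the minimum of its arguments and ⊗ takes their sum. Working out the expression (((4 ⊕ -1) ⊕ (2 ⊗ 0)) ⊗ ((6 ⊕ 1) ⊕ (6 ⊗ 3))) gives 0.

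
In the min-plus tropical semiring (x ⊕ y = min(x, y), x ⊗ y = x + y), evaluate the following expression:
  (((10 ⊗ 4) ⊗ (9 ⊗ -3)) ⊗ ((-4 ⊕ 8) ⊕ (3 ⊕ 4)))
(((10 ⊗ 4) ⊗ (9 ⊗ -3)) ⊗ ((-4 ⊕ 8) ⊕ (3 ⊕ 4))) = 16

Expand innermost to outermost. Recall ⊕ takes the minimum of its arguments and ⊗ takes their sum. Working out the expression (((10 ⊗ 4) ⊗ (9 ⊗ -3)) ⊗ ((-4 ⊕ 8) ⊕ (3 ⊕ 4))) gives 16.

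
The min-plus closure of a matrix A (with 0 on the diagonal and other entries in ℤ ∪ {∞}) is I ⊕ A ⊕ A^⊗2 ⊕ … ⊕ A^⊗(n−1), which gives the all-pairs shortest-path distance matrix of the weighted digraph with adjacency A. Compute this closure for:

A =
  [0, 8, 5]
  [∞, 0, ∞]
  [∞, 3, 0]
Closure =
  [0, 8, 5]
  [∞, 0, ∞]
  [∞, 3, 0]

This is the Floyd-Warshall all-pairs shortest-path computation. For each intermediate vertex k = 0, 1, …, 2, update dist[i][j] ← min(dist[i][j], dist[i][k] + dist[k][j]). The final matrix gives, for each (i, j), the minimum total weight of any directed path from i to j (possibly empty when i = j).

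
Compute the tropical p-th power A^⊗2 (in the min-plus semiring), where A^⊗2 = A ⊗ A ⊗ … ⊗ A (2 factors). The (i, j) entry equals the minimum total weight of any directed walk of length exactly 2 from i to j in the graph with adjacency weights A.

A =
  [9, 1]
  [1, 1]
A^⊗2 =
  [2, 2]
  [2, 2]

Each entry (A^⊗2)_ij equals the minimum over all length-2 walks i = v_0 → v_1 → … → v_2 = j of Σ_t A[v_t][v_{t+1}]. For example, for (i, j) = (0, 1) we minimise over 2 possible intermediate vertex sequences; the minimum is 2, attained along the walk 0 → 1 → 1.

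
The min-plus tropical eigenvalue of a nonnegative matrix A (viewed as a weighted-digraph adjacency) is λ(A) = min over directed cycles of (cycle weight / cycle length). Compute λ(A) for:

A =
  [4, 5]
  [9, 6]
λ(A) = 4

Enumerate directed cycles and compute their means (weight / length). Sample:
  cycle 0 → 0: weight = 4, length = 1, mean = 4/1 ≈ 4.000
  cycle 1 → 1: weight = 6, length = 1, mean = 6/1 ≈ 6.000
  cycle 0 → 1 → 0: weight = 14, length = 2, mean = 14/2 ≈ 7.000
  cycle 1 → 0 → 1: weight = 14, length = 2, mean = 14/2 ≈ 7.000
Minimum mean = 4.000, attained e.g. along the cycle 0 → 0 with weight 4 and length 1. So λ(A) = 4/1 = 4.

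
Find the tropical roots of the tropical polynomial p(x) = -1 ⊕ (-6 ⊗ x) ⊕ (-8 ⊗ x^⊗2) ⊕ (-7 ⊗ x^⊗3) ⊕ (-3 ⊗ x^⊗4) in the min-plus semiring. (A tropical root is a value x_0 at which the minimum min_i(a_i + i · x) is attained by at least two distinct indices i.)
Roots: {-4, -1, 2, 5}

Each tropical root is a break point of the lower envelope of the lines y = a_i + i · x (there are 5 lines, with slopes 0, 1, ..., 4). Only the lines that attain the minimum somewhere contribute to roots; other lines are dominated. Here the surviving (envelope) indices are i = 4, i = 3, i = 2, i = 1, i = 0.
Intersections between consecutive envelope lines give the roots: for adjacent envelope indices i < j the intersection is x = (a_i − a_j) / (j − i). Reading off the sorted break points: {-4, -1, 2, 5}.
Verification: at each break x_0, at least two indices attain the minimum of min_i(a_i + i · x_0).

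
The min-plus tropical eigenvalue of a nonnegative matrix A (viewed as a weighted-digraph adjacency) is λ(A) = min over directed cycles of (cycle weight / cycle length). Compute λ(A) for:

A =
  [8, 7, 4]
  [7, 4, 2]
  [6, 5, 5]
λ(A) = 7/2

Enumerate directed cycles and compute their means (weight / length). Sample:
  cycle 0 → 0: weight = 8, length = 1, mean = 8/1 ≈ 8.000
  cycle 1 → 1: weight = 4, length = 1, mean = 4/1 ≈ 4.000
  cycle 2 → 2: weight = 5, length = 1, mean = 5/1 ≈ 5.000
  cycle 0 → 1 → 0: weight = 14, length = 2, mean = 14/2 ≈ 7.000
  cycle 0 → 2 → 0: weight = 10, length = 2, mean = 10/2 ≈ 5.000
  cycle 1 → 0 → 1: weight = 14, length = 2, mean = 14/2 ≈ 7.000
Minimum mean = 3.500, attained e.g. along the cycle 1 → 2 → 1 with weight 7 and length 2. So λ(A) = 7/2 = 7/2.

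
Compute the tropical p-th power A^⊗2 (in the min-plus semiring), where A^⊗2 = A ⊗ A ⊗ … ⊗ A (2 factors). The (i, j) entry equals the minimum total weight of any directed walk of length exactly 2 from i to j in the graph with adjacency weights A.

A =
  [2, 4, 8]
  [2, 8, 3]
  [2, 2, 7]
A^⊗2 =
  [4, 6, 7]
  [4, 5, 10]
  [4, 6, 5]

Each entry (A^⊗2)_ij equals the minimum over all length-2 walks i = v_0 → v_1 → … → v_2 = j of Σ_t A[v_t][v_{t+1}]. For example, for (i, j) = (0, 2) we minimise over 3 possible intermediate vertex sequences; the minimum is 7, attained along the walk 0 → 1 → 2.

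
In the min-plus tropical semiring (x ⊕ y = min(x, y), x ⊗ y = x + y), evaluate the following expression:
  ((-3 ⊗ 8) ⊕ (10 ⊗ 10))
((-3 ⊗ 8) ⊕ (10 ⊗ 10)) = 5

Expand innermost to outermost. Recall ⊕ takes the minimum of its arguments and ⊗ takes their sum. Working out the expression ((-3 ⊗ 8) ⊕ (10 ⊗ 10)) gives 5.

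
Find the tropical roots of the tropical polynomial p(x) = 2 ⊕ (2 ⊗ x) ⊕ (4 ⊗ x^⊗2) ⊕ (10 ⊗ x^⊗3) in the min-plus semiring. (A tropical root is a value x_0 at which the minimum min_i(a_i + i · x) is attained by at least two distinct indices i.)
Roots: {-6, -2, 0}

Each tropical root is a break point of the lower envelope of the lines y = a_i + i · x (there are 4 lines, with slopes 0, 1, ..., 3). Only the lines that attain the minimum somewhere contribute to roots; other lines are dominated. Here the surviving (envelope) indices are i = 3, i = 2, i = 1, i = 0.
Intersections between consecutive envelope lines give the roots: for adjacent envelope indices i < j the intersection is x = (a_i − a_j) / (j − i). Reading off the sorted break points: {-6, -2, 0}.
Verification: at each break x_0, at least two indices attain the minimum of min_i(a_i + i · x_0).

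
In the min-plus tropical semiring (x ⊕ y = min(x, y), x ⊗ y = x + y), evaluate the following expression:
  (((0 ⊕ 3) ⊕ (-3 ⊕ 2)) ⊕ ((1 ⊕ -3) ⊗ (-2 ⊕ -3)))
(((0 ⊕ 3) ⊕ (-3 ⊕ 2)) ⊕ ((1 ⊕ -3) ⊗ (-2 ⊕ -3))) = -6

Expand innermost to outermost. Recall ⊕ takes the minimum of its arguments and ⊗ takes their sum. Working out the expression (((0 ⊕ 3) ⊕ (-3 ⊕ 2)) ⊕ ((1 ⊕ -3) ⊗ (-2 ⊕ -3))) gives -6.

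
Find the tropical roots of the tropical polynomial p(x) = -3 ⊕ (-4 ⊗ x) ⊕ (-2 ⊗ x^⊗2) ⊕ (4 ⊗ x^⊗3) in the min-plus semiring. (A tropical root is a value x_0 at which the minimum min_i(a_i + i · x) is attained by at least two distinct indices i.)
Roots: {-6, -2, 1}

Each tropical root is a break point of the lower envelope of the lines y = a_i + i · x (there are 4 lines, with slopes 0, 1, ..., 3). Only the lines that attain the minimum somewhere contribute to roots; other lines are dominated. Here the surviving (envelope) indices are i = 3, i = 2, i = 1, i = 0.
Intersections between consecutive envelope lines give the roots: for adjacent envelope indices i < j the intersection is x = (a_i − a_j) / (j − i). Reading off the sorted break points: {-6, -2, 1}.
Verification: at each break x_0, at least two indices attain the minimum of min_i(a_i + i · x_0).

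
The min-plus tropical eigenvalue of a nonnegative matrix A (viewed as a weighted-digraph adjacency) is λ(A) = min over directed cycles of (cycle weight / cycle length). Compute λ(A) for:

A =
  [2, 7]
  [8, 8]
λ(A) = 2

Enumerate directed cycles and compute their means (weight / length). Sample:
  cycle 0 → 0: weight = 2, length = 1, mean = 2/1 ≈ 2.000
  cycle 1 → 1: weight = 8, length = 1, mean = 8/1 ≈ 8.000
  cycle 0 → 1 → 0: weight = 15, length = 2, mean = 15/2 ≈ 7.500
  cycle 1 → 0 → 1: weight = 15, length = 2, mean = 15/2 ≈ 7.500
Minimum mean = 2.000, attained e.g. along the cycle 0 → 0 with weight 2 and length 1. So λ(A) = 2/1 = 2.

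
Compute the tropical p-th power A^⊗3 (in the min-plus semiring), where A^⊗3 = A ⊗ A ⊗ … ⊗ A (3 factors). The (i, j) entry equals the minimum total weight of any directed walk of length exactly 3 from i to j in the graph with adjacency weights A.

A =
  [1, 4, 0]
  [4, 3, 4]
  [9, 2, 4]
A^⊗3 =
  [3, 3, 2]
  [6, 6, 5]
  [7, 8, 6]

Each entry (A^⊗3)_ij equals the minimum over all length-3 walks i = v_0 → v_1 → … → v_3 = j of Σ_t A[v_t][v_{t+1}]. For example, for (i, j) = (0, 2) we minimise over 9 possible intermediate vertex sequences; the minimum is 2, attained along the walk 0 → 0 → 0 → 2.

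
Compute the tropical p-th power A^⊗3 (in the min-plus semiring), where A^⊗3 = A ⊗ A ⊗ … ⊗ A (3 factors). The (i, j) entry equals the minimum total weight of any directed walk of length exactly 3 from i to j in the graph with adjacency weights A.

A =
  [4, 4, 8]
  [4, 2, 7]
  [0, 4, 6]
A^⊗3 =
  [10, 8, 13]
  [8, 6, 11]
  [8, 6, 11]

Each entry (A^⊗3)_ij equals the minimum over all length-3 walks i = v_0 → v_1 → … → v_3 = j of Σ_t A[v_t][v_{t+1}]. For example, for (i, j) = (0, 2) we minimise over 9 possible intermediate vertex sequences; the minimum is 13, attained along the walk 0 → 1 → 1 → 2.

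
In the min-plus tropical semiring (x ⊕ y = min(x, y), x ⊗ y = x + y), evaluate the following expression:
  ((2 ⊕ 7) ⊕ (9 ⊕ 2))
((2 ⊕ 7) ⊕ (9 ⊕ 2)) = 2

Expand innermost to outermost. Recall ⊕ takes the minimum of its arguments and ⊗ takes their sum. Working out the expression ((2 ⊕ 7) ⊕ (9 ⊕ 2)) gives 2.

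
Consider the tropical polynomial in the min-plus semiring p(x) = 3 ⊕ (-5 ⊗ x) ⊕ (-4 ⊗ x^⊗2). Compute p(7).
p(7) = 2

A tropical monomial a ⊗ x^⊗i evaluates to a + i · x. Evaluating each term at x = 7:
  Term 0 contributes 3 + 0 · 7 = 3
  Term 1 contributes -5 + 1 · 7 = 2
  Term 2 contributes -4 + 2 · 7 = 10
p(7) = ⊕ of these = min[3, 2, 10] = 2.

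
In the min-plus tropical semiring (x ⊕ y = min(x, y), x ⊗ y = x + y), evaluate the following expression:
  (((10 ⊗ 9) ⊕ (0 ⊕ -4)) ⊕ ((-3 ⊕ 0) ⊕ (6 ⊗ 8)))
(((10 ⊗ 9) ⊕ (0 ⊕ -4)) ⊕ ((-3 ⊕ 0) ⊕ (6 ⊗ 8))) = -4

Expand innermost to outermost. Recall ⊕ takes the minimum of its arguments and ⊗ takes their sum. Working out the expression (((10 ⊗ 9) ⊕ (0 ⊕ -4)) ⊕ ((-3 ⊕ 0) ⊕ (6 ⊗ 8))) gives -4.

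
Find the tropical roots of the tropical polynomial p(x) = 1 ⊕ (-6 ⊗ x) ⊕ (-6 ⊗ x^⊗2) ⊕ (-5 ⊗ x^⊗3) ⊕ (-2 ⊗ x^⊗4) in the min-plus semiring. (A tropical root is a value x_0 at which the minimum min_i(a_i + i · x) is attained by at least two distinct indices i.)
Roots: {-3, -1, 0, 7}

Each tropical root is a break point of the lower envelope of the lines y = a_i + i · x (there are 5 lines, with slopes 0, 1, ..., 4). Only the lines that attain the minimum somewhere contribute to roots; other lines are dominated. Here the surviving (envelope) indices are i = 4, i = 3, i = 2, i = 1, i = 0.
Intersections between consecutive envelope lines give the roots: for adjacent envelope indices i < j the intersection is x = (a_i − a_j) / (j − i). Reading off the sorted break points: {-3, -1, 0, 7}.
Verification: at each break x_0, at least two indices attain the minimum of min_i(a_i + i · x_0).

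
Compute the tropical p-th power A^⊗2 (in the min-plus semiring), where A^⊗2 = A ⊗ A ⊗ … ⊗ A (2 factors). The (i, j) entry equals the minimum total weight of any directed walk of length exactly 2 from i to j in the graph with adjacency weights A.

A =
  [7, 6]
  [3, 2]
A^⊗2 =
  [9, 8]
  [5, 4]

Each entry (A^⊗2)_ij equals the minimum over all length-2 walks i = v_0 → v_1 → … → v_2 = j of Σ_t A[v_t][v_{t+1}]. For example, for (i, j) = (0, 1) we minimise over 2 possible intermediate vertex sequences; the minimum is 8, attained along the walk 0 → 1 → 1.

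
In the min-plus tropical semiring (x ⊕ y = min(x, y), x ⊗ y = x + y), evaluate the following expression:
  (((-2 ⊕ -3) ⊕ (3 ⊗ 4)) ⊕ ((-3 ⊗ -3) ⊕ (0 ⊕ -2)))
(((-2 ⊕ -3) ⊕ (3 ⊗ 4)) ⊕ ((-3 ⊗ -3) ⊕ (0 ⊕ -2))) = -6

Expand innermost to outermost. Recall ⊕ takes the minimum of its arguments and ⊗ takes their sum. Working out the expression (((-2 ⊕ -3) ⊕ (3 ⊗ 4)) ⊕ ((-3 ⊗ -3) ⊕ (0 ⊕ -2))) gives -6.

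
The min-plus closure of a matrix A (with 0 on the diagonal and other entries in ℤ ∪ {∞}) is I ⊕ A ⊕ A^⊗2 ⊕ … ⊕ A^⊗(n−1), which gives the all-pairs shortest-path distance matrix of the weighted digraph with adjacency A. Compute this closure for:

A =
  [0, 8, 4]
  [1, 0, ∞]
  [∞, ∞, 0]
Closure =
  [0, 8, 4]
  [1, 0, 5]
  [∞, ∞, 0]

This is the Floyd-Warshall all-pairs shortest-path computation. For each intermediate vertex k = 0, 1, …, 2, update dist[i][j] ← min(dist[i][j], dist[i][k] + dist[k][j]). The final matrix gives, for each (i, j), the minimum total weight of any directed path from i to j (possibly empty when i = j).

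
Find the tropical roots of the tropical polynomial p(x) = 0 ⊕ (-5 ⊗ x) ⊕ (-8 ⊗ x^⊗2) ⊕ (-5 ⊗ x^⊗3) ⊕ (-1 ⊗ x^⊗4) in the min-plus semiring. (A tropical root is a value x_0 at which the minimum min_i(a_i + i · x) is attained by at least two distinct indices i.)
Roots: {-4, -3, 3, 5}

Each tropical root is a break point of the lower envelope of the lines y = a_i + i · x (there are 5 lines, with slopes 0, 1, ..., 4). Only the lines that attain the minimum somewhere contribute to roots; other lines are dominated. Here the surviving (envelope) indices are i = 4, i = 3, i = 2, i = 1, i = 0.
Intersections between consecutive envelope lines give the roots: for adjacent envelope indices i < j the intersection is x = (a_i − a_j) / (j − i). Reading off the sorted break points: {-4, -3, 3, 5}.
Verification: at each break x_0, at least two indices attain the minimum of min_i(a_i + i · x_0).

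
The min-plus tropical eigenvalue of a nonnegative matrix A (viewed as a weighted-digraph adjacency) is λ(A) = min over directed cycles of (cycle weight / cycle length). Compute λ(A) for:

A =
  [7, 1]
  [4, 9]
λ(A) = 5/2

Enumerate directed cycles and compute their means (weight / length). Sample:
  cycle 0 → 0: weight = 7, length = 1, mean = 7/1 ≈ 7.000
  cycle 1 → 1: weight = 9, length = 1, mean = 9/1 ≈ 9.000
  cycle 0 → 1 → 0: weight = 5, length = 2, mean = 5/2 ≈ 2.500
  cycle 1 → 0 → 1: weight = 5, length = 2, mean = 5/2 ≈ 2.500
Minimum mean = 2.500, attained e.g. along the cycle 0 → 1 → 0 with weight 5 and length 2. So λ(A) = 5/2 = 5/2.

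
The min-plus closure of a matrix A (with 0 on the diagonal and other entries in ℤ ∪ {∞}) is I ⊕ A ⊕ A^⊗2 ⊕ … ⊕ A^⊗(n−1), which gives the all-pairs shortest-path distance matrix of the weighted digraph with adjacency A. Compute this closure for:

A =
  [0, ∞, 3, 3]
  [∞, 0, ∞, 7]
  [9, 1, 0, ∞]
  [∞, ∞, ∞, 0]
Closure =
  [0, 4, 3, 3]
  [∞, 0, ∞, 7]
  [9, 1, 0, 8]
  [∞, ∞, ∞, 0]

This is the Floyd-Warshall all-pairs shortest-path computation. For each intermediate vertex k = 0, 1, …, 3, update dist[i][j] ← min(dist[i][j], dist[i][k] + dist[k][j]). The final matrix gives, for each (i, j), the minimum total weight of any directed path from i to j (possibly empty when i = j).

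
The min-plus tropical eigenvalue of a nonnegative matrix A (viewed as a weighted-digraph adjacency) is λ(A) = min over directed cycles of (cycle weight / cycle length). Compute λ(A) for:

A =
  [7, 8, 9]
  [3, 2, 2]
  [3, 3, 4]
λ(A) = 2

Enumerate directed cycles and compute their means (weight / length). Sample:
  cycle 0 → 0: weight = 7, length = 1, mean = 7/1 ≈ 7.000
  cycle 1 → 1: weight = 2, length = 1, mean = 2/1 ≈ 2.000
  cycle 2 → 2: weight = 4, length = 1, mean = 4/1 ≈ 4.000
  cycle 0 → 1 → 0: weight = 11, length = 2, mean = 11/2 ≈ 5.500
  cycle 0 → 2 → 0: weight = 12, length = 2, mean = 12/2 ≈ 6.000
  cycle 1 → 0 → 1: weight = 11, length = 2, mean = 11/2 ≈ 5.500
Minimum mean = 2.000, attained e.g. along the cycle 1 → 1 with weight 2 and length 1. So λ(A) = 2/1 = 2.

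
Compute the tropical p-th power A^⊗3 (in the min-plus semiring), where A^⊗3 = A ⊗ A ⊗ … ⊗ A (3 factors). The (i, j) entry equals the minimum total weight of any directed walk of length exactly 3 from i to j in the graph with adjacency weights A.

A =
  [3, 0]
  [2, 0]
A^⊗3 =
  [2, 0]
  [2, 0]

Each entry (A^⊗3)_ij equals the minimum over all length-3 walks i = v_0 → v_1 → … → v_3 = j of Σ_t A[v_t][v_{t+1}]. For example, for (i, j) = (0, 1) we minimise over 4 possible intermediate vertex sequences; the minimum is 0, attained along the walk 0 → 1 → 1 → 1.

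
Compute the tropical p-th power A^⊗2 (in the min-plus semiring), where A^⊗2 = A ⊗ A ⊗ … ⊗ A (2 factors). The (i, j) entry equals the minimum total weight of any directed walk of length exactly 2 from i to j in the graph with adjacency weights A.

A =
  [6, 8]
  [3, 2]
A^⊗2 =
  [11, 10]
  [5, 4]

Each entry (A^⊗2)_ij equals the minimum over all length-2 walks i = v_0 → v_1 → … → v_2 = j of Σ_t A[v_t][v_{t+1}]. For example, for (i, j) = (0, 1) we minimise over 2 possible intermediate vertex sequences; the minimum is 10, attained along the walk 0 → 1 → 1.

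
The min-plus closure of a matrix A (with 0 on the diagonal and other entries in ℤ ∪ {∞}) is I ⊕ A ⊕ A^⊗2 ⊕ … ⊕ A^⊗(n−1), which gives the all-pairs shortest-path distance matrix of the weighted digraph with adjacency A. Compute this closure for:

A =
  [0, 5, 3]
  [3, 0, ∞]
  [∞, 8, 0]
Closure =
  [0, 5, 3]
  [3, 0, 6]
  [11, 8, 0]

This is the Floyd-Warshall all-pairs shortest-path computation. For each intermediate vertex k = 0, 1, …, 2, update dist[i][j] ← min(dist[i][j], dist[i][k] + dist[k][j]). The final matrix gives, for each (i, j), the minimum total weight of any directed path from i to j (possibly empty when i = j).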